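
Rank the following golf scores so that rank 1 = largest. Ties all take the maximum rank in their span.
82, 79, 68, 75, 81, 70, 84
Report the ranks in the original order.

2, 4, 7, 5, 3, 6, 1

Sorted (descending): 84, 82, 81, 79, 75, 70, 68
No ties — each value takes its position as its rank.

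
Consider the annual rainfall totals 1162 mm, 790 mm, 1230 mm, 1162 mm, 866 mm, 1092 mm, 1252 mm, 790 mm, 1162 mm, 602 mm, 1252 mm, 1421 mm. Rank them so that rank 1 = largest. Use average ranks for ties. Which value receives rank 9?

Sorted (descending): 1421, 1252, 1252, 1230, 1162, 1162, 1162, 1092, 866, 790, 790, 602
The 2 values of 1252 occupy positions 2–3 → average rank (2+3)/2 = 2.5.
The 3 values of 1162 occupy positions 5–7 → average rank 6.
The 2 values of 790 occupy positions 10–11 → average rank (10+11)/2 = 10.5.
Rank 9 → value 866.

866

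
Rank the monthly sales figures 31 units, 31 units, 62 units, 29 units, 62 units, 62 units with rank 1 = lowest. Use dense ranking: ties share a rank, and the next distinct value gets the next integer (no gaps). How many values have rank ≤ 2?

3

Sorted (ascending): 29, 31, 31, 62, 62, 62
The 2 values of 31 share dense rank 2.
The 3 values of 62 share dense rank 3.
Remaining distinct values take the next consecutive integers.
Ranks ≤ 2: {1, 2, 2} → 3 values.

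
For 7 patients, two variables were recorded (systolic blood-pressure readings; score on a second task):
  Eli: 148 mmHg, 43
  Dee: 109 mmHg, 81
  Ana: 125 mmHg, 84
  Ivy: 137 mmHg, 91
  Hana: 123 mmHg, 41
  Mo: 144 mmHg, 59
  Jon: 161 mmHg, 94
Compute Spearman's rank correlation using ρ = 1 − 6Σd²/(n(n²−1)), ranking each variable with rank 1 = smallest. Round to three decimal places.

0.321

Ranks of variable 1: 6, 1, 3, 4, 2, 5, 7
Ranks of variable 2: 2, 4, 5, 6, 1, 3, 7
d = r₁ − r₂: 4, -3, -2, -2, 1, 2, 0
d²: 16, 9, 4, 4, 1, 4, 0; Σd² = 38
ρ = 1 − 6·38/(7·48) = 1 − 228/336 = 0.321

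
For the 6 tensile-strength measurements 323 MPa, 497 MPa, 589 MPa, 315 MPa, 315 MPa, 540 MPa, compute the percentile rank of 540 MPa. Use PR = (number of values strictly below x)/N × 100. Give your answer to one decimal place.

66.7

N = 6.
Strictly below 540: 4. Equal to 540: 1.
PR = 4/6 × 100 = 66.7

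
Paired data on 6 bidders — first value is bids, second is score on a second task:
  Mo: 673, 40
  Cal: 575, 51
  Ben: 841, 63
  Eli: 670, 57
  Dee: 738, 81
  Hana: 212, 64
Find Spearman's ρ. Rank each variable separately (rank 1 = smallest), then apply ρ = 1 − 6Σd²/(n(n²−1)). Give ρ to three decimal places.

0.143

Ranks of variable 1: 4, 2, 6, 3, 5, 1
Ranks of variable 2: 1, 2, 4, 3, 6, 5
d = r₁ − r₂: 3, 0, 2, 0, -1, -4
d²: 9, 0, 4, 0, 1, 16; Σd² = 30
ρ = 1 − 6·30/(6·35) = 1 − 180/210 = 0.143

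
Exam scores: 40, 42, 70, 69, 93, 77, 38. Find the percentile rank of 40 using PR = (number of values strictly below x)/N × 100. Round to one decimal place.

N = 7.
Strictly below 40: 1. Equal to 40: 1.
PR = 1/7 × 100 = 14.3

14.3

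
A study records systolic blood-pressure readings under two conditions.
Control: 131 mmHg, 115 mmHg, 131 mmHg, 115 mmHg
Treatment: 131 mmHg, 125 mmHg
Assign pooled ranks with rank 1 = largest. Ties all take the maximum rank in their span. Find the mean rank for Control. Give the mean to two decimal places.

Sorted (descending): 131, 131, 131, 125, 115, 115
The 3 values of 131 occupy positions 1–3 → each gets rank 3.
The 2 values of 115 occupy positions 5–6 → each gets rank 6.
Control values → pooled ranks: 131→3, 115→6, 131→3, 115→6
Mean rank = (3 + 6 + 3 + 6) / 4 = 4.50

4.50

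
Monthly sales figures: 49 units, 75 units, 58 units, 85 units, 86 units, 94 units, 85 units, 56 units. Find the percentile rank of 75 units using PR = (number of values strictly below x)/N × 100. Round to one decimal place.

37.5

N = 8.
Strictly below 75: 3. Equal to 75: 1.
PR = 3/8 × 100 = 37.5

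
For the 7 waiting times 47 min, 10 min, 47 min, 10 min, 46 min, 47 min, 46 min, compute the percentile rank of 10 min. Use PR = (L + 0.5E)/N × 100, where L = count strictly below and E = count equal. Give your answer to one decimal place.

N = 7.
Strictly below 10: 0. Equal to 10: 2.
PR = (0 + 0.5·2)/7 × 100 = 14.3

14.3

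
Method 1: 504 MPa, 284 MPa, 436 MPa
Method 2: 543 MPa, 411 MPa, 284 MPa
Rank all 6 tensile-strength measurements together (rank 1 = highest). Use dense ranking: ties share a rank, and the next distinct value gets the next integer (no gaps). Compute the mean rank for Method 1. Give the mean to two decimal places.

Sorted (descending): 543, 504, 436, 411, 284, 284
The 2 values of 284 share dense rank 5.
Remaining distinct values take the next consecutive integers.
Method 1 values → pooled ranks: 504→2, 284→5, 436→3
Mean rank = (2 + 5 + 3) / 3 = 3.33

3.33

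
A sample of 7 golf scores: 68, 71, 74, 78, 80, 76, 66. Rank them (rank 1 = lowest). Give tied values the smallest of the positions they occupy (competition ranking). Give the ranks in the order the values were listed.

2, 3, 4, 6, 7, 5, 1

Sorted (ascending): 66, 68, 71, 74, 76, 78, 80
No ties — each value takes its position as its rank.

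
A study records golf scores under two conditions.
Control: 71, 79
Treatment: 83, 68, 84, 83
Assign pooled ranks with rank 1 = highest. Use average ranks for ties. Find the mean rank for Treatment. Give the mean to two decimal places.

3.00

Sorted (descending): 84, 83, 83, 79, 71, 68
The 2 values of 83 occupy positions 2–3 → average rank (2+3)/2 = 2.5.
Treatment values → pooled ranks: 83→2.5, 68→6, 84→1, 83→2.5
Mean rank = (2.5 + 6 + 1 + 2.5) / 4 = 3.00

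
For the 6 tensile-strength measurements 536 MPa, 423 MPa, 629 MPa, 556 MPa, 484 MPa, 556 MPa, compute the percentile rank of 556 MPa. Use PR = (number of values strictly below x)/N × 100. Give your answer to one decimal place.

50.0

N = 6.
Strictly below 556: 3. Equal to 556: 2.
PR = 3/6 × 100 = 50.0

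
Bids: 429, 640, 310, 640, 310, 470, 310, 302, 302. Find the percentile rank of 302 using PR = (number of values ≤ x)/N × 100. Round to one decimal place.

N = 9.
Strictly below 302: 0. Equal to 302: 2.
PR = 2/9 × 100 = 22.2

22.2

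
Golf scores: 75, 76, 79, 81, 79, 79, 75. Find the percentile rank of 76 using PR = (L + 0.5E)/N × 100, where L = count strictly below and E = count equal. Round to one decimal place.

35.7

N = 7.
Strictly below 76: 2. Equal to 76: 1.
PR = (2 + 0.5·1)/7 × 100 = 35.7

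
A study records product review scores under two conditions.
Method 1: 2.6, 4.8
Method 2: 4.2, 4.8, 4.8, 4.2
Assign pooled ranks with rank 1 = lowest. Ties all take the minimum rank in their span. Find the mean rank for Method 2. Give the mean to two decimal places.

3.00

Sorted (ascending): 2.6, 4.2, 4.2, 4.8, 4.8, 4.8
The 2 values of 4.2 occupy positions 2–3 → each gets rank 2.
The 3 values of 4.8 occupy positions 4–6 → each gets rank 4.
Method 2 values → pooled ranks: 4.2→2, 4.8→4, 4.8→4, 4.2→2
Mean rank = (2 + 4 + 4 + 2) / 4 = 3.00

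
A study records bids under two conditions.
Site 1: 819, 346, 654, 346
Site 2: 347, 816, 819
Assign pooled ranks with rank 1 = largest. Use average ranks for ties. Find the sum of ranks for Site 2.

Sorted (descending): 819, 819, 816, 654, 347, 346, 346
The 2 values of 819 occupy positions 1–2 → average rank (1+2)/2 = 1.5.
The 2 values of 346 occupy positions 6–7 → average rank (6+7)/2 = 6.5.
Site 2 values → pooled ranks: 347→5, 816→3, 819→1.5
Rank sum = 5 + 3 + 1.5 = 9.5

9.5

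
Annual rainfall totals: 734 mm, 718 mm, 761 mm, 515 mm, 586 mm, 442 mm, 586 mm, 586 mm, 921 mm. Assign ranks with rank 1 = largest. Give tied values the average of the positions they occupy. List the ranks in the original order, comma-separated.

3, 4, 2, 8, 6, 9, 6, 6, 1

Sorted (descending): 921, 761, 734, 718, 586, 586, 586, 515, 442
The 3 values of 586 occupy positions 5–7 → average rank 6.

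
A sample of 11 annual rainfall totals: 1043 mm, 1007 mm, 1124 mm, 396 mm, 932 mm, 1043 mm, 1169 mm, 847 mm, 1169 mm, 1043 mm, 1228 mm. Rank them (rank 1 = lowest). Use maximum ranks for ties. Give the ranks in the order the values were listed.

Sorted (ascending): 396, 847, 932, 1007, 1043, 1043, 1043, 1124, 1169, 1169, 1228
The 3 values of 1043 occupy positions 5–7 → each gets rank 7.
The 2 values of 1169 occupy positions 9–10 → each gets rank 10.

7, 4, 8, 1, 3, 7, 10, 2, 10, 7, 11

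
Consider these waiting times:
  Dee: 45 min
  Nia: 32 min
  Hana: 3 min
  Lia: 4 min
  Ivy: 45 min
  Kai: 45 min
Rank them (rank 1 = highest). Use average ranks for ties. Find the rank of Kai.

2

Sorted (descending): 45, 45, 45, 32, 4, 3
The 3 values of 45 occupy positions 1–3 → average rank 2.
Kai has value 45 min → rank 2.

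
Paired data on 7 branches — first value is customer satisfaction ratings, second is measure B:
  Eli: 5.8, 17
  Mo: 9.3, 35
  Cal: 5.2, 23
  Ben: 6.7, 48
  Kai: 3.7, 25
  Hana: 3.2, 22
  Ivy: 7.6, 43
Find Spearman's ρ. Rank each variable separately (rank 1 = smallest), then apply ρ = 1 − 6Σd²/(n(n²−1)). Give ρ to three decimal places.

Ranks of variable 1: 4, 7, 3, 5, 2, 1, 6
Ranks of variable 2: 1, 5, 3, 7, 4, 2, 6
d = r₁ − r₂: 3, 2, 0, -2, -2, -1, 0
d²: 9, 4, 0, 4, 4, 1, 0; Σd² = 22
ρ = 1 − 6·22/(7·48) = 1 − 132/336 = 0.607

0.607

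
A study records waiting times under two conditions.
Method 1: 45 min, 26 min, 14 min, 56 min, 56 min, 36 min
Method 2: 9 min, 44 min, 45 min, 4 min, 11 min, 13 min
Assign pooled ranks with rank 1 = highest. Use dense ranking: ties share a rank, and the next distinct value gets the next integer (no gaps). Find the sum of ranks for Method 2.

Sorted (descending): 56, 56, 45, 45, 44, 36, 26, 14, 13, 11, 9, 4
The 2 values of 56 share dense rank 1.
The 2 values of 45 share dense rank 2.
Remaining distinct values take the next consecutive integers.
Method 2 values → pooled ranks: 9→9, 44→3, 45→2, 4→10, 11→8, 13→7
Rank sum = 9 + 3 + 2 + 10 + 8 + 7 = 39

39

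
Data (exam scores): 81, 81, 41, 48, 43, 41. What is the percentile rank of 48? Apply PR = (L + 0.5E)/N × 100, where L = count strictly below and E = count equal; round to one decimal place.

N = 6.
Strictly below 48: 3. Equal to 48: 1.
PR = (3 + 0.5·1)/6 × 100 = 58.3

58.3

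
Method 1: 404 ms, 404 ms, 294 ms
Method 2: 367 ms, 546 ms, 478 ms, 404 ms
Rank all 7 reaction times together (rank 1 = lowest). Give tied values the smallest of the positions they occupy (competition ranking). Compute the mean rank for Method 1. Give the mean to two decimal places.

2.33

Sorted (ascending): 294, 367, 404, 404, 404, 478, 546
The 3 values of 404 occupy positions 3–5 → each gets rank 3.
Method 1 values → pooled ranks: 404→3, 404→3, 294→1
Mean rank = (3 + 3 + 1) / 3 = 2.33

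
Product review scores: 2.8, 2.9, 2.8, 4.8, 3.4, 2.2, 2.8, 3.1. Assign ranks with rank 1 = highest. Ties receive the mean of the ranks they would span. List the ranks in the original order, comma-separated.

6, 4, 6, 1, 2, 8, 6, 3

Sorted (descending): 4.8, 3.4, 3.1, 2.9, 2.8, 2.8, 2.8, 2.2
The 3 values of 2.8 occupy positions 5–7 → average rank 6.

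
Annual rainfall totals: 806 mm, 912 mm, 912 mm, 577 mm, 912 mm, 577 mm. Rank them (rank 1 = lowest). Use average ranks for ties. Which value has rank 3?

Sorted (ascending): 577, 577, 806, 912, 912, 912
The 2 values of 577 occupy positions 1–2 → average rank (1+2)/2 = 1.5.
The 3 values of 912 occupy positions 4–6 → average rank 5.
Rank 3 → value 806.

806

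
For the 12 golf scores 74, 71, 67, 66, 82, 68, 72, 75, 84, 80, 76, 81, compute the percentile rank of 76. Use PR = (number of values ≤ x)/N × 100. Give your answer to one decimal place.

N = 12.
Strictly below 76: 7. Equal to 76: 1.
PR = 8/12 × 100 = 66.7

66.7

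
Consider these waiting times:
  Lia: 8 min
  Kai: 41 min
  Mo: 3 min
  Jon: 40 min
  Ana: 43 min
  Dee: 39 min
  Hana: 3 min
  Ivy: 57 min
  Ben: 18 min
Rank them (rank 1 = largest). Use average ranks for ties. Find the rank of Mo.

Sorted (descending): 57, 43, 41, 40, 39, 18, 8, 3, 3
The 2 values of 3 occupy positions 8–9 → average rank (8+9)/2 = 8.5.
Mo has value 3 min → rank 8.5.

8.5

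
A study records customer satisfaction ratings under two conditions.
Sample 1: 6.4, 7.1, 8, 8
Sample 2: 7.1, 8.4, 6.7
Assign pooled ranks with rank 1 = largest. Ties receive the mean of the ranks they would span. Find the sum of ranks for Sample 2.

Sorted (descending): 8.4, 8, 8, 7.1, 7.1, 6.7, 6.4
The 2 values of 8 occupy positions 2–3 → average rank (2+3)/2 = 2.5.
The 2 values of 7.1 occupy positions 4–5 → average rank (4+5)/2 = 4.5.
Sample 2 values → pooled ranks: 7.1→4.5, 8.4→1, 6.7→6
Rank sum = 4.5 + 1 + 6 = 11.5

11.5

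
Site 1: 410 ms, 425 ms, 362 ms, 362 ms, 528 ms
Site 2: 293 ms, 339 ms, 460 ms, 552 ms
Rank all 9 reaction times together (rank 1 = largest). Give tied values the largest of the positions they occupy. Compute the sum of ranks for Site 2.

21

Sorted (descending): 552, 528, 460, 425, 410, 362, 362, 339, 293
The 2 values of 362 occupy positions 6–7 → each gets rank 7.
Site 2 values → pooled ranks: 293→9, 339→8, 460→3, 552→1
Rank sum = 9 + 8 + 3 + 1 = 21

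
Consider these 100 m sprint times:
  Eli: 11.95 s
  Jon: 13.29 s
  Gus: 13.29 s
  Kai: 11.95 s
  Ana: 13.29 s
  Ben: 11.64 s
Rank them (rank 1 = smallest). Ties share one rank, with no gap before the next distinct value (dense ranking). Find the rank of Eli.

2

Sorted (ascending): 11.64, 11.95, 11.95, 13.29, 13.29, 13.29
The 2 values of 11.95 share dense rank 2.
The 3 values of 13.29 share dense rank 3.
Remaining distinct values take the next consecutive integers.
Eli has value 11.95 s → rank 2.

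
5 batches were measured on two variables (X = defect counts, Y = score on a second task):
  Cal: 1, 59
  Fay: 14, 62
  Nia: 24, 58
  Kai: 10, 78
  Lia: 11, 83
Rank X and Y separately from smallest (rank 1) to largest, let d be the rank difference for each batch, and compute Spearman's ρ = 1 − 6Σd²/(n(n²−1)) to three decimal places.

Ranks of variable 1: 1, 4, 5, 2, 3
Ranks of variable 2: 2, 3, 1, 4, 5
d = r₁ − r₂: -1, 1, 4, -2, -2
d²: 1, 1, 16, 4, 4; Σd² = 26
ρ = 1 − 6·26/(5·24) = 1 − 156/120 = -0.300

-0.300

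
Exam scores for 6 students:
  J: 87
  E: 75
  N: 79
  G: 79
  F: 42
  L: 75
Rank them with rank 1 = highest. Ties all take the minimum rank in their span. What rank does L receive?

4

Sorted (descending): 87, 79, 79, 75, 75, 42
The 2 values of 79 occupy positions 2–3 → each gets rank 2.
The 2 values of 75 occupy positions 4–5 → each gets rank 4.
L has value 75 → rank 4.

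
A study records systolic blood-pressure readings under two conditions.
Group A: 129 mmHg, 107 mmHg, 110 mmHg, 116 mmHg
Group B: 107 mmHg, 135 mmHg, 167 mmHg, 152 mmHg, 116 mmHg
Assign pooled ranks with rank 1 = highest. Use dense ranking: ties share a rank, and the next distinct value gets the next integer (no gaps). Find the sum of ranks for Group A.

Sorted (descending): 167, 152, 135, 129, 116, 116, 110, 107, 107
The 2 values of 116 share dense rank 5.
The 2 values of 107 share dense rank 7.
Remaining distinct values take the next consecutive integers.
Group A values → pooled ranks: 129→4, 107→7, 110→6, 116→5
Rank sum = 4 + 7 + 6 + 5 = 22

22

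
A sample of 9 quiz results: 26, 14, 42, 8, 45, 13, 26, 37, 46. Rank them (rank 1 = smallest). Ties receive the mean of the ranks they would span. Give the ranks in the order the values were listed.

Sorted (ascending): 8, 13, 14, 26, 26, 37, 42, 45, 46
The 2 values of 26 occupy positions 4–5 → average rank (4+5)/2 = 4.5.

4.5, 3, 7, 1, 8, 2, 4.5, 6, 9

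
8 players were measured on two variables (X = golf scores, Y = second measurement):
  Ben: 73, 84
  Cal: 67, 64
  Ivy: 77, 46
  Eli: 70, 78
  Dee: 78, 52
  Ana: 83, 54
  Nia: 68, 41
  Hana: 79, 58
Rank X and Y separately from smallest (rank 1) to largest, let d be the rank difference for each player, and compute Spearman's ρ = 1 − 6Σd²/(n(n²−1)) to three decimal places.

-0.143

Ranks of variable 1: 4, 1, 5, 3, 6, 8, 2, 7
Ranks of variable 2: 8, 6, 2, 7, 3, 4, 1, 5
d = r₁ − r₂: -4, -5, 3, -4, 3, 4, 1, 2
d²: 16, 25, 9, 16, 9, 16, 1, 4; Σd² = 96
ρ = 1 − 6·96/(8·63) = 1 − 576/504 = -0.143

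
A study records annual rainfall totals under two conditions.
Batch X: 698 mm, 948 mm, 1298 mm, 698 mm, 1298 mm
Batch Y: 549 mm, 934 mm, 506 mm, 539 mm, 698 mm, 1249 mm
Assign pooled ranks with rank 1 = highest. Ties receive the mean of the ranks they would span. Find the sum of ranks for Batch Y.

45

Sorted (descending): 1298, 1298, 1249, 948, 934, 698, 698, 698, 549, 539, 506
The 2 values of 1298 occupy positions 1–2 → average rank (1+2)/2 = 1.5.
The 3 values of 698 occupy positions 6–8 → average rank 7.
Batch Y values → pooled ranks: 549→9, 934→5, 506→11, 539→10, 698→7, 1249→3
Rank sum = 9 + 5 + 11 + 10 + 7 + 3 = 45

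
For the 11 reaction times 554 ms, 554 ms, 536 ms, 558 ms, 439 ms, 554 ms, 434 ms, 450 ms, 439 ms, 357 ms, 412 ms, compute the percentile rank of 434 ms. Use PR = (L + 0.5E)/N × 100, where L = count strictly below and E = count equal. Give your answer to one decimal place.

22.7

N = 11.
Strictly below 434: 2. Equal to 434: 1.
PR = (2 + 0.5·1)/11 × 100 = 22.7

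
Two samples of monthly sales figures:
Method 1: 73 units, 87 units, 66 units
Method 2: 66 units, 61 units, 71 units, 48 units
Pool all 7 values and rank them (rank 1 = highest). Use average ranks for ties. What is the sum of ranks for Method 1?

Sorted (descending): 87, 73, 71, 66, 66, 61, 48
The 2 values of 66 occupy positions 4–5 → average rank (4+5)/2 = 4.5.
Method 1 values → pooled ranks: 73→2, 87→1, 66→4.5
Rank sum = 2 + 1 + 4.5 = 7.5

7.5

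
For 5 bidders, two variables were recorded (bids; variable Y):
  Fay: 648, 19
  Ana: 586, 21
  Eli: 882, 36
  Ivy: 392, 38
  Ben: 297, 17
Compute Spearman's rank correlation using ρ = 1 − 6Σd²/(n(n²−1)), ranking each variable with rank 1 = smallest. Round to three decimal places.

Ranks of variable 1: 4, 3, 5, 2, 1
Ranks of variable 2: 2, 3, 4, 5, 1
d = r₁ − r₂: 2, 0, 1, -3, 0
d²: 4, 0, 1, 9, 0; Σd² = 14
ρ = 1 − 6·14/(5·24) = 1 − 84/120 = 0.300

0.300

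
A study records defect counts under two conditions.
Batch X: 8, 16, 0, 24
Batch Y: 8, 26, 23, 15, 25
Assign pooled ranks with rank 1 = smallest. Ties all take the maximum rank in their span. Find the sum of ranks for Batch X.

Sorted (ascending): 0, 8, 8, 15, 16, 23, 24, 25, 26
The 2 values of 8 occupy positions 2–3 → each gets rank 3.
Batch X values → pooled ranks: 8→3, 16→5, 0→1, 24→7
Rank sum = 3 + 5 + 1 + 7 = 16

16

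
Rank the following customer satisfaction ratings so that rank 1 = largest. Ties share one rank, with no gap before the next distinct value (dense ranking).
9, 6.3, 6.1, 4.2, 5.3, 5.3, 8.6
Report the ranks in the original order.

Sorted (descending): 9, 8.6, 6.3, 6.1, 5.3, 5.3, 4.2
The 2 values of 5.3 share dense rank 5.
Remaining distinct values take the next consecutive integers.

1, 3, 4, 6, 5, 5, 2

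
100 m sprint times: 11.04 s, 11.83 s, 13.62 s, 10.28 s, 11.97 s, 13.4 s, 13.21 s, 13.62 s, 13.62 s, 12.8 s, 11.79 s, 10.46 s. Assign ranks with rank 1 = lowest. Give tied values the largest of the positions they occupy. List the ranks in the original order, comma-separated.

3, 5, 12, 1, 6, 9, 8, 12, 12, 7, 4, 2

Sorted (ascending): 10.28, 10.46, 11.04, 11.79, 11.83, 11.97, 12.8, 13.21, 13.4, 13.62, 13.62, 13.62
The 3 values of 13.62 occupy positions 10–12 → each gets rank 12.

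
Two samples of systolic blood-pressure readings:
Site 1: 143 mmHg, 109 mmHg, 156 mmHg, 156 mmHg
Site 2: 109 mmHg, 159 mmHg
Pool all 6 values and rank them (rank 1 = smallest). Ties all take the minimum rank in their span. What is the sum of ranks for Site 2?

Sorted (ascending): 109, 109, 143, 156, 156, 159
The 2 values of 109 occupy positions 1–2 → each gets rank 1.
The 2 values of 156 occupy positions 4–5 → each gets rank 4.
Site 2 values → pooled ranks: 109→1, 159→6
Rank sum = 1 + 6 = 7

7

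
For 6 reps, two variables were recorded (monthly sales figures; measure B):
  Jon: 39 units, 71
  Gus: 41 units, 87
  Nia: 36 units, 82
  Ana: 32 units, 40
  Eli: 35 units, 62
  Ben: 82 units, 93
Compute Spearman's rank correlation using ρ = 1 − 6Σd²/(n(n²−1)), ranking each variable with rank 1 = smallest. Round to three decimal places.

Ranks of variable 1: 4, 5, 3, 1, 2, 6
Ranks of variable 2: 3, 5, 4, 1, 2, 6
d = r₁ − r₂: 1, 0, -1, 0, 0, 0
d²: 1, 0, 1, 0, 0, 0; Σd² = 2
ρ = 1 − 6·2/(6·35) = 1 − 12/210 = 0.943

0.943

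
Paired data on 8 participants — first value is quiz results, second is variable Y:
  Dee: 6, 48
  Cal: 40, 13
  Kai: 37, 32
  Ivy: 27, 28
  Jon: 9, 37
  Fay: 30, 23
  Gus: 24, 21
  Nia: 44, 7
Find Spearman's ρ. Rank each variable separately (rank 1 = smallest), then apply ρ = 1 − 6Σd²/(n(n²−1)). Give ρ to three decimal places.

-0.786

Ranks of variable 1: 1, 7, 6, 4, 2, 5, 3, 8
Ranks of variable 2: 8, 2, 6, 5, 7, 4, 3, 1
d = r₁ − r₂: -7, 5, 0, -1, -5, 1, 0, 7
d²: 49, 25, 0, 1, 25, 1, 0, 49; Σd² = 150
ρ = 1 − 6·150/(8·63) = 1 − 900/504 = -0.786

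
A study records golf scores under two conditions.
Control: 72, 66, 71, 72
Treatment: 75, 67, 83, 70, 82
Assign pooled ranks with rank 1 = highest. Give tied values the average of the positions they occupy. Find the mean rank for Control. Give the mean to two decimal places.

Sorted (descending): 83, 82, 75, 72, 72, 71, 70, 67, 66
The 2 values of 72 occupy positions 4–5 → average rank (4+5)/2 = 4.5.
Control values → pooled ranks: 72→4.5, 66→9, 71→6, 72→4.5
Mean rank = (4.5 + 9 + 6 + 4.5) / 4 = 6.00

6.00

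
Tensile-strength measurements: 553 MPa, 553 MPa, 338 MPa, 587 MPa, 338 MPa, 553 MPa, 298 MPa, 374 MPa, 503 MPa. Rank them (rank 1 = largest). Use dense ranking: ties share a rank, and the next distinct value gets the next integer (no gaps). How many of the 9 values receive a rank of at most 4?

6

Sorted (descending): 587, 553, 553, 553, 503, 374, 338, 338, 298
The 3 values of 553 share dense rank 2.
The 2 values of 338 share dense rank 5.
Remaining distinct values take the next consecutive integers.
Ranks ≤ 4: {1, 2, 2, 2, 3, 4} → 6 values.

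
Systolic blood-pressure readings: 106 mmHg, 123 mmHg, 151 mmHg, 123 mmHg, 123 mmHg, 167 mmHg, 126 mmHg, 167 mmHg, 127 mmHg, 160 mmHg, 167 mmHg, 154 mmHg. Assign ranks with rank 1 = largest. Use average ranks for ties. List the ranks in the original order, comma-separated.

12, 10, 6, 10, 10, 2, 8, 2, 7, 4, 2, 5

Sorted (descending): 167, 167, 167, 160, 154, 151, 127, 126, 123, 123, 123, 106
The 3 values of 167 occupy positions 1–3 → average rank 2.
The 3 values of 123 occupy positions 9–11 → average rank 10.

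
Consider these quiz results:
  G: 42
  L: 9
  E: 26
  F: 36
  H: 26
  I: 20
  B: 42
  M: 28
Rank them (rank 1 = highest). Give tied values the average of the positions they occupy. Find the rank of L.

8

Sorted (descending): 42, 42, 36, 28, 26, 26, 20, 9
The 2 values of 42 occupy positions 1–2 → average rank (1+2)/2 = 1.5.
The 2 values of 26 occupy positions 5–6 → average rank (5+6)/2 = 5.5.
L has value 9 → rank 8.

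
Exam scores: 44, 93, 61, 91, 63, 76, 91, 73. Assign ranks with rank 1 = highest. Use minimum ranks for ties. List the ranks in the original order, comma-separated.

8, 1, 7, 2, 6, 4, 2, 5

Sorted (descending): 93, 91, 91, 76, 73, 63, 61, 44
The 2 values of 91 occupy positions 2–3 → each gets rank 2.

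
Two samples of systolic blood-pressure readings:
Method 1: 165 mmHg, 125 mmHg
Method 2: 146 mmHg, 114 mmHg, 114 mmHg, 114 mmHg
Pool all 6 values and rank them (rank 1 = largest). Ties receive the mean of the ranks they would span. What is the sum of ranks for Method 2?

Sorted (descending): 165, 146, 125, 114, 114, 114
The 3 values of 114 occupy positions 4–6 → average rank 5.
Method 2 values → pooled ranks: 146→2, 114→5, 114→5, 114→5
Rank sum = 2 + 5 + 5 + 5 = 17

17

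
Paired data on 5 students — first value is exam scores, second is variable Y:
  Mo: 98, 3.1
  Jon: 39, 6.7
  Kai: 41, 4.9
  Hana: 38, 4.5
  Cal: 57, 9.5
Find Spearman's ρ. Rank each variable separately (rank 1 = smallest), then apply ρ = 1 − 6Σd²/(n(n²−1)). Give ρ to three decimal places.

Ranks of variable 1: 5, 2, 3, 1, 4
Ranks of variable 2: 1, 4, 3, 2, 5
d = r₁ − r₂: 4, -2, 0, -1, -1
d²: 16, 4, 0, 1, 1; Σd² = 22
ρ = 1 − 6·22/(5·24) = 1 − 132/120 = -0.100

-0.100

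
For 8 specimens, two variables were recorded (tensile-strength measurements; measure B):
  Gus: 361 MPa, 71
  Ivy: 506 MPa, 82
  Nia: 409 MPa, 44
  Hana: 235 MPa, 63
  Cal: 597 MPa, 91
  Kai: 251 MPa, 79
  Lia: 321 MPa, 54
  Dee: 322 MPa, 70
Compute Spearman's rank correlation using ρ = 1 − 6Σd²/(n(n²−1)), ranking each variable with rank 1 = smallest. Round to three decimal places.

0.452

Ranks of variable 1: 5, 7, 6, 1, 8, 2, 3, 4
Ranks of variable 2: 5, 7, 1, 3, 8, 6, 2, 4
d = r₁ − r₂: 0, 0, 5, -2, 0, -4, 1, 0
d²: 0, 0, 25, 4, 0, 16, 1, 0; Σd² = 46
ρ = 1 − 6·46/(8·63) = 1 − 276/504 = 0.452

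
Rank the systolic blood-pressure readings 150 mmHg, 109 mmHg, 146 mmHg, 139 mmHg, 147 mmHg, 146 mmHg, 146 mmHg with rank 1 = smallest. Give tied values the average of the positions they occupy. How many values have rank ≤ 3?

Sorted (ascending): 109, 139, 146, 146, 146, 147, 150
The 3 values of 146 occupy positions 3–5 → average rank 4.
Ranks ≤ 3: {1, 2} → 2 values.

2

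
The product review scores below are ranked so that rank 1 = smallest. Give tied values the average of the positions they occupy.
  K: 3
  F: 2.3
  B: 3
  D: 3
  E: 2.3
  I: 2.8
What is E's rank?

1.5

Sorted (ascending): 2.3, 2.3, 2.8, 3, 3, 3
The 2 values of 2.3 occupy positions 1–2 → average rank (1+2)/2 = 1.5.
The 3 values of 3 occupy positions 4–6 → average rank 5.
E has value 2.3 → rank 1.5.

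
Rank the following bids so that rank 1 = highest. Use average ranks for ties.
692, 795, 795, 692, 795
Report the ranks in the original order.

4.5, 2, 2, 4.5, 2

Sorted (descending): 795, 795, 795, 692, 692
The 3 values of 795 occupy positions 1–3 → average rank 2.
The 2 values of 692 occupy positions 4–5 → average rank (4+5)/2 = 4.5.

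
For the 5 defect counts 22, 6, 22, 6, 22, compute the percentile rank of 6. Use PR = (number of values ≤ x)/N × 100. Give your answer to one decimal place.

N = 5.
Strictly below 6: 0. Equal to 6: 2.
PR = 2/5 × 100 = 40.0

40.0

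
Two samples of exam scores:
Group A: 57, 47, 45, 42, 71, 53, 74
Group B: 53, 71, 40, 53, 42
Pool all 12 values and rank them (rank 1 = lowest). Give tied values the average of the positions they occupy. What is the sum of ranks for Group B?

Sorted (ascending): 40, 42, 42, 45, 47, 53, 53, 53, 57, 71, 71, 74
The 2 values of 42 occupy positions 2–3 → average rank (2+3)/2 = 2.5.
The 3 values of 53 occupy positions 6–8 → average rank 7.
The 2 values of 71 occupy positions 10–11 → average rank (10+11)/2 = 10.5.
Group B values → pooled ranks: 53→7, 71→10.5, 40→1, 53→7, 42→2.5
Rank sum = 7 + 10.5 + 1 + 7 + 2.5 = 28

28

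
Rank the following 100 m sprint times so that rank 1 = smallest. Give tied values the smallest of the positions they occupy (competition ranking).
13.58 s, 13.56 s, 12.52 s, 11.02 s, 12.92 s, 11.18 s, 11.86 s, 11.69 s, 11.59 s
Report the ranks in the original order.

9, 8, 6, 1, 7, 2, 5, 4, 3

Sorted (ascending): 11.02, 11.18, 11.59, 11.69, 11.86, 12.52, 12.92, 13.56, 13.58
No ties — each value takes its position as its rank.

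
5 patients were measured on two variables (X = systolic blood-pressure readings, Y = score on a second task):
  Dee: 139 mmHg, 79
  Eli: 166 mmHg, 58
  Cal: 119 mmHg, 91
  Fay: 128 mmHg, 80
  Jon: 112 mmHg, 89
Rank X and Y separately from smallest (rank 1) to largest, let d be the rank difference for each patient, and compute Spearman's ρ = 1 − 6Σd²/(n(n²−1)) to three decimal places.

Ranks of variable 1: 4, 5, 2, 3, 1
Ranks of variable 2: 2, 1, 5, 3, 4
d = r₁ − r₂: 2, 4, -3, 0, -3
d²: 4, 16, 9, 0, 9; Σd² = 38
ρ = 1 − 6·38/(5·24) = 1 − 228/120 = -0.900

-0.900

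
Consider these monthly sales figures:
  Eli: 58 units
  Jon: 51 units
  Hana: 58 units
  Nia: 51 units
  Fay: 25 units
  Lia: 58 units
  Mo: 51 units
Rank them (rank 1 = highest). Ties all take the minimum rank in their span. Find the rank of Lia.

1

Sorted (descending): 58, 58, 58, 51, 51, 51, 25
The 3 values of 58 occupy positions 1–3 → each gets rank 1.
The 3 values of 51 occupy positions 4–6 → each gets rank 4.
Lia has value 58 units → rank 1.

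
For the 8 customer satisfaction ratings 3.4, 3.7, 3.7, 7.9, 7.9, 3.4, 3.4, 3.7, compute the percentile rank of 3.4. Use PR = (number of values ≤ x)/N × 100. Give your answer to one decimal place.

N = 8.
Strictly below 3.4: 0. Equal to 3.4: 3.
PR = 3/8 × 100 = 37.5

37.5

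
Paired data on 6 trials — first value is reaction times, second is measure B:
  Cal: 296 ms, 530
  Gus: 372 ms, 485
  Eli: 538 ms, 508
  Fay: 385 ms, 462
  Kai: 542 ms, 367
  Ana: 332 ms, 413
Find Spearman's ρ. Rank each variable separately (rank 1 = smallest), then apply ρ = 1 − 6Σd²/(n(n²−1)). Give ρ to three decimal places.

Ranks of variable 1: 1, 3, 5, 4, 6, 2
Ranks of variable 2: 6, 4, 5, 3, 1, 2
d = r₁ − r₂: -5, -1, 0, 1, 5, 0
d²: 25, 1, 0, 1, 25, 0; Σd² = 52
ρ = 1 − 6·52/(6·35) = 1 − 312/210 = -0.486

-0.486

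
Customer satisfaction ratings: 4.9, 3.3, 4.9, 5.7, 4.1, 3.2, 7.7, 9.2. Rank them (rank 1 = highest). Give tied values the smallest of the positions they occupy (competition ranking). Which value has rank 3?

5.7

Sorted (descending): 9.2, 7.7, 5.7, 4.9, 4.9, 4.1, 3.3, 3.2
The 2 values of 4.9 occupy positions 4–5 → each gets rank 4.
Rank 3 → value 5.7.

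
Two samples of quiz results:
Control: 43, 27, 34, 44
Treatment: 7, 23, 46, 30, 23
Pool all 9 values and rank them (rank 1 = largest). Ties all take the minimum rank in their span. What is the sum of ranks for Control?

Sorted (descending): 46, 44, 43, 34, 30, 27, 23, 23, 7
The 2 values of 23 occupy positions 7–8 → each gets rank 7.
Control values → pooled ranks: 43→3, 27→6, 34→4, 44→2
Rank sum = 3 + 6 + 4 + 2 = 15

15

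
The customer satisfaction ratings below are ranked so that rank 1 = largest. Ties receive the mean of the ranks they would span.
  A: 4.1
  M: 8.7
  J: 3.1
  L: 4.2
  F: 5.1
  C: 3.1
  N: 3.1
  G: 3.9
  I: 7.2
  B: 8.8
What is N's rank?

Sorted (descending): 8.8, 8.7, 7.2, 5.1, 4.2, 4.1, 3.9, 3.1, 3.1, 3.1
The 3 values of 3.1 occupy positions 8–10 → average rank 9.
N has value 3.1 → rank 9.

9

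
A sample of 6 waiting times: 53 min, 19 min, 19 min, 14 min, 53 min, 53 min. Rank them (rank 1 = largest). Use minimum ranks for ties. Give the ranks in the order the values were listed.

Sorted (descending): 53, 53, 53, 19, 19, 14
The 3 values of 53 occupy positions 1–3 → each gets rank 1.
The 2 values of 19 occupy positions 4–5 → each gets rank 4.

1, 4, 4, 6, 1, 1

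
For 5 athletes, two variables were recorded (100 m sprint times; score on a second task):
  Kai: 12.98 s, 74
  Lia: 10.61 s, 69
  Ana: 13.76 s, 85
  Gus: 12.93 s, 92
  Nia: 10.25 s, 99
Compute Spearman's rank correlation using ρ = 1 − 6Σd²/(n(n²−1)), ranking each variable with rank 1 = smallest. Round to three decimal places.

Ranks of variable 1: 4, 2, 5, 3, 1
Ranks of variable 2: 2, 1, 3, 4, 5
d = r₁ − r₂: 2, 1, 2, -1, -4
d²: 4, 1, 4, 1, 16; Σd² = 26
ρ = 1 − 6·26/(5·24) = 1 − 156/120 = -0.300

-0.300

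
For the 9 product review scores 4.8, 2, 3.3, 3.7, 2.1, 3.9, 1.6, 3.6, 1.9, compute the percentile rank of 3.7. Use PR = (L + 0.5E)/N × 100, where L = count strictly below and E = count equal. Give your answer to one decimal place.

N = 9.
Strictly below 3.7: 6. Equal to 3.7: 1.
PR = (6 + 0.5·1)/9 × 100 = 72.2

72.2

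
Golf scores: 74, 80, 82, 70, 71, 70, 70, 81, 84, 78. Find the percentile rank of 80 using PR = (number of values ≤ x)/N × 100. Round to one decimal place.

N = 10.
Strictly below 80: 6. Equal to 80: 1.
PR = 7/10 × 100 = 70.0

70.0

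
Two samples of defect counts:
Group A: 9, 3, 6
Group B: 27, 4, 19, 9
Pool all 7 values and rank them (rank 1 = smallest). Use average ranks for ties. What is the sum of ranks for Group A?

Sorted (ascending): 3, 4, 6, 9, 9, 19, 27
The 2 values of 9 occupy positions 4–5 → average rank (4+5)/2 = 4.5.
Group A values → pooled ranks: 9→4.5, 3→1, 6→3
Rank sum = 4.5 + 1 + 3 = 8.5

8.5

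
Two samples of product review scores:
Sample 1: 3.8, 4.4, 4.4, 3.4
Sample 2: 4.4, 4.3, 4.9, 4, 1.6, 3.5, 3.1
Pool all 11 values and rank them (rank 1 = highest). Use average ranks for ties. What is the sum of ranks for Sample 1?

Sorted (descending): 4.9, 4.4, 4.4, 4.4, 4.3, 4, 3.8, 3.5, 3.4, 3.1, 1.6
The 3 values of 4.4 occupy positions 2–4 → average rank 3.
Sample 1 values → pooled ranks: 3.8→7, 4.4→3, 4.4→3, 3.4→9
Rank sum = 7 + 3 + 3 + 9 = 22

22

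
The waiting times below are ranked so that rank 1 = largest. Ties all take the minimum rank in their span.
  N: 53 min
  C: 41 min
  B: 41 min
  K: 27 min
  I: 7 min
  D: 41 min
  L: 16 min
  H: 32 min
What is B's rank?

Sorted (descending): 53, 41, 41, 41, 32, 27, 16, 7
The 3 values of 41 occupy positions 2–4 → each gets rank 2.
B has value 41 min → rank 2.

2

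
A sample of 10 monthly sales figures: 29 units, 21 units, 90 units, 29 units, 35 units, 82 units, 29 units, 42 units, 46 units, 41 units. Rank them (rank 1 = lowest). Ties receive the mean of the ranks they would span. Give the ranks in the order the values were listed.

3, 1, 10, 3, 5, 9, 3, 7, 8, 6

Sorted (ascending): 21, 29, 29, 29, 35, 41, 42, 46, 82, 90
The 3 values of 29 occupy positions 2–4 → average rank 3.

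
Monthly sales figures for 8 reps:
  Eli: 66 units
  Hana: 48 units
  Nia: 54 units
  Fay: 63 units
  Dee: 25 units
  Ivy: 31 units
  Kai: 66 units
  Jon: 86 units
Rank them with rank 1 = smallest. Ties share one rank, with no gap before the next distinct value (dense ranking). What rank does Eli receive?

6

Sorted (ascending): 25, 31, 48, 54, 63, 66, 66, 86
The 2 values of 66 share dense rank 6.
Remaining distinct values take the next consecutive integers.
Eli has value 66 units → rank 6.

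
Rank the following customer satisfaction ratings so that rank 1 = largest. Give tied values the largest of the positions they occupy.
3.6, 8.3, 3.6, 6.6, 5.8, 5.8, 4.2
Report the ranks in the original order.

Sorted (descending): 8.3, 6.6, 5.8, 5.8, 4.2, 3.6, 3.6
The 2 values of 5.8 occupy positions 3–4 → each gets rank 4.
The 2 values of 3.6 occupy positions 6–7 → each gets rank 7.

7, 1, 7, 2, 4, 4, 5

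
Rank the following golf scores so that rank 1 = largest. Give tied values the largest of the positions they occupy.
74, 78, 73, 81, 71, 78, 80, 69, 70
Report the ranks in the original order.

Sorted (descending): 81, 80, 78, 78, 74, 73, 71, 70, 69
The 2 values of 78 occupy positions 3–4 → each gets rank 4.

5, 4, 6, 1, 7, 4, 2, 9, 8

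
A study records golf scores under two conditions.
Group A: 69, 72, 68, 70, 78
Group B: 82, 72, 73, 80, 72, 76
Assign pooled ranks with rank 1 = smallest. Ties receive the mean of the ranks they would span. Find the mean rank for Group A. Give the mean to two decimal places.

Sorted (ascending): 68, 69, 70, 72, 72, 72, 73, 76, 78, 80, 82
The 3 values of 72 occupy positions 4–6 → average rank 5.
Group A values → pooled ranks: 69→2, 72→5, 68→1, 70→3, 78→9
Mean rank = (2 + 5 + 1 + 3 + 9) / 5 = 4.00

4.00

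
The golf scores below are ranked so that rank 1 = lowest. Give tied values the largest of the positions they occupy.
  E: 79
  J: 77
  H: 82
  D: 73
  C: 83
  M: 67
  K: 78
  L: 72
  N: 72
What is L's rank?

Sorted (ascending): 67, 72, 72, 73, 77, 78, 79, 82, 83
The 2 values of 72 occupy positions 2–3 → each gets rank 3.
L has value 72 → rank 3.

3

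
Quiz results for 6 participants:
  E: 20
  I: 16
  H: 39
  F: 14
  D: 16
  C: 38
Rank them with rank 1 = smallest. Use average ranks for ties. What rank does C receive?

Sorted (ascending): 14, 16, 16, 20, 38, 39
The 2 values of 16 occupy positions 2–3 → average rank (2+3)/2 = 2.5.
C has value 38 → rank 5.

5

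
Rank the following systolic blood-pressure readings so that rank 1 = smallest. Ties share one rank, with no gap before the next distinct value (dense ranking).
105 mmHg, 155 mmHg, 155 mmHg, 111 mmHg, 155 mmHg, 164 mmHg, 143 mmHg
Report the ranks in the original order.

Sorted (ascending): 105, 111, 143, 155, 155, 155, 164
The 3 values of 155 share dense rank 4.
Remaining distinct values take the next consecutive integers.

1, 4, 4, 2, 4, 5, 3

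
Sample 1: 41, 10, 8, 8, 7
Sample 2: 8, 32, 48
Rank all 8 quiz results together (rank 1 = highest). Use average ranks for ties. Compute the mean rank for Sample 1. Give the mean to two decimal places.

5.20

Sorted (descending): 48, 41, 32, 10, 8, 8, 8, 7
The 3 values of 8 occupy positions 5–7 → average rank 6.
Sample 1 values → pooled ranks: 41→2, 10→4, 8→6, 8→6, 7→8
Mean rank = (2 + 4 + 6 + 6 + 8) / 5 = 5.20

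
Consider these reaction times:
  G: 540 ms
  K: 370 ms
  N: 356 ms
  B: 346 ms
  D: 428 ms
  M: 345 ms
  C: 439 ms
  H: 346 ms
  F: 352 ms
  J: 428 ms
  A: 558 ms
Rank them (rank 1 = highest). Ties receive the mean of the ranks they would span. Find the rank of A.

Sorted (descending): 558, 540, 439, 428, 428, 370, 356, 352, 346, 346, 345
The 2 values of 428 occupy positions 4–5 → average rank (4+5)/2 = 4.5.
The 2 values of 346 occupy positions 9–10 → average rank (9+10)/2 = 9.5.
A has value 558 ms → rank 1.

1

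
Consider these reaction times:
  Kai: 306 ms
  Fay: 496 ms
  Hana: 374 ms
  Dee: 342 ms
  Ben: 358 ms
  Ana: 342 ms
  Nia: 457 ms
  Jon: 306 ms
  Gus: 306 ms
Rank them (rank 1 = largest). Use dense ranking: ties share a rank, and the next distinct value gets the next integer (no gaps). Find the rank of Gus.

Sorted (descending): 496, 457, 374, 358, 342, 342, 306, 306, 306
The 2 values of 342 share dense rank 5.
The 3 values of 306 share dense rank 6.
Remaining distinct values take the next consecutive integers.
Gus has value 306 ms → rank 6.

6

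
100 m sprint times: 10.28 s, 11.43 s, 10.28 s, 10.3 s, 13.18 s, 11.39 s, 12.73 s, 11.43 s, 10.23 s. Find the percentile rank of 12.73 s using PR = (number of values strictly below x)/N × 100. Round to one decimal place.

77.8

N = 9.
Strictly below 12.73: 7. Equal to 12.73: 1.
PR = 7/9 × 100 = 77.8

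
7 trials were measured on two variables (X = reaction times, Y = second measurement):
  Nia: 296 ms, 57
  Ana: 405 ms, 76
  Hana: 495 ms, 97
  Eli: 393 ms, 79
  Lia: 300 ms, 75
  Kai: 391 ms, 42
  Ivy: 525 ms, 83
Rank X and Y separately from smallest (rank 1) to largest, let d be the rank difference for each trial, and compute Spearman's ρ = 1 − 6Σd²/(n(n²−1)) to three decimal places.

Ranks of variable 1: 1, 5, 6, 4, 2, 3, 7
Ranks of variable 2: 2, 4, 7, 5, 3, 1, 6
d = r₁ − r₂: -1, 1, -1, -1, -1, 2, 1
d²: 1, 1, 1, 1, 1, 4, 1; Σd² = 10
ρ = 1 − 6·10/(7·48) = 1 − 60/336 = 0.821

0.821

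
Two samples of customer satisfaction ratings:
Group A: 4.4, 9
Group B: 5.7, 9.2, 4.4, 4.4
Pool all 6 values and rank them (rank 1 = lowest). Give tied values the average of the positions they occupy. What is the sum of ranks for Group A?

Sorted (ascending): 4.4, 4.4, 4.4, 5.7, 9, 9.2
The 3 values of 4.4 occupy positions 1–3 → average rank 2.
Group A values → pooled ranks: 4.4→2, 9→5
Rank sum = 2 + 5 = 7

7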